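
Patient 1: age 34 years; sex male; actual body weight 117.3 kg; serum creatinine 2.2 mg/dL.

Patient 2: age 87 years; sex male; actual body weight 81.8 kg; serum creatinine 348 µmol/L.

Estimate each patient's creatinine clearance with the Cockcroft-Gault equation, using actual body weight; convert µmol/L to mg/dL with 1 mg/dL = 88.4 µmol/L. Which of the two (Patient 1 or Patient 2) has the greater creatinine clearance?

Patient 1

Patient 1: CrCl = (140 − 34) × 117.3 / (72 × 2.2) = 12433.8 / 158.40 ≈ 78.5 mL/min
Patient 2: SCr = 348 / 88.4 = 3.937 mg/dL
Patient 2: CrCl = (140 − 87) × 81.8 / (72 × 3.937) = 4335.4 / 283.46 ≈ 15.3 mL/min
78.5 vs 15.3 mL/min → Patient 1 is higher.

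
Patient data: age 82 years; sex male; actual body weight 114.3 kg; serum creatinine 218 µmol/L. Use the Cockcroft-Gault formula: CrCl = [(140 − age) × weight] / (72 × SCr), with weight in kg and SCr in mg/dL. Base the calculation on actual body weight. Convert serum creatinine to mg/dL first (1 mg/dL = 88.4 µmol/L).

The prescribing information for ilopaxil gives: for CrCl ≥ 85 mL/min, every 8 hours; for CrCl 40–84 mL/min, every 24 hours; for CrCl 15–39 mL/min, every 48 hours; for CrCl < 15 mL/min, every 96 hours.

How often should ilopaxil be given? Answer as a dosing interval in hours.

every 48 hours

SCr = 218 / 88.4 = 2.466 mg/dL
CrCl = (140 − 82) × 114.3 / (72 × 2.466) = 6629.4 / 177.55 ≈ 37.3 mL/min
CrCl ≈ 37 mL/min → bracket 15–39 mL/min → every 48 hours.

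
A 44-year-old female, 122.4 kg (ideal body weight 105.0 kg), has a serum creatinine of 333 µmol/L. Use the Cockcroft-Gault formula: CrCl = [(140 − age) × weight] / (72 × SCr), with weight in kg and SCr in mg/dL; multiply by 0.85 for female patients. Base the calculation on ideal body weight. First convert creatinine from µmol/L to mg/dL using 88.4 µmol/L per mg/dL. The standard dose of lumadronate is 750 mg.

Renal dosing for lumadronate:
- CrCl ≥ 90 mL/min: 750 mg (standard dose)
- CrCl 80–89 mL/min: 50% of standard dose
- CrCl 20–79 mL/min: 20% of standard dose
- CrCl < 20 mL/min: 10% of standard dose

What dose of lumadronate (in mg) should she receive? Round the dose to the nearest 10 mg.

150 mg

SCr = 333 / 88.4 = 3.767 mg/dL
CrCl = (140 − 44) × 105 / (72 × 3.767) × 0.85 = 10080.0 / 271.22 × 0.85 ≈ 31.6 mL/min
CrCl ≈ 32 mL/min → bracket 20–79 mL/min.
20% of 750 mg = 150 mg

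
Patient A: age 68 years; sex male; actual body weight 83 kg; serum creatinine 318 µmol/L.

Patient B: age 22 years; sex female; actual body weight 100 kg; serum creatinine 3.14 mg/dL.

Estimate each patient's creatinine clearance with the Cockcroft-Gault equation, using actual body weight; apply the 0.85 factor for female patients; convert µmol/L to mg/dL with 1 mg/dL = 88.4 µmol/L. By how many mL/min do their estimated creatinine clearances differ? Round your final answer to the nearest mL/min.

Patient A: SCr = 318 / 88.4 = 3.597 mg/dL
Patient A: CrCl = (140 − 68) × 83 / (72 × 3.597) = 5976.0 / 258.98 ≈ 23.1 mL/min
Patient B: CrCl = (140 − 22) × 100 / (72 × 3.14) × 0.85 = 11800.0 / 226.08 × 0.85 ≈ 44.4 mL/min
|23.1 − 44.4| = 21.3 mL/min

21 mL/min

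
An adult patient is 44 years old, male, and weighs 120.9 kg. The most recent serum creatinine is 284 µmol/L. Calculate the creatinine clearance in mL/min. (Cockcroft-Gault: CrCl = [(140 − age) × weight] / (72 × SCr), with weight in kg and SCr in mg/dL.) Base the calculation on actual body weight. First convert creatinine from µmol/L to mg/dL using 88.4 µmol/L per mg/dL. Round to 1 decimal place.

SCr = 284 / 88.4 = 3.213 mg/dL
CrCl = (140 − 44) × 120.9 / (72 × 3.213) = 11606.4 / 231.34 ≈ 50.2 mL/min

50.2 mL/min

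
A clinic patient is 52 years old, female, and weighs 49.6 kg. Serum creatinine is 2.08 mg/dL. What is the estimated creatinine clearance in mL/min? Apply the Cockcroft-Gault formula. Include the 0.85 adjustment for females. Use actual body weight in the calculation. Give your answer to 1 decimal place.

24.8 mL/min

CrCl = (140 − 52) × 49.6 / (72 × 2.08) × 0.85 = 4364.8 / 149.76 × 0.85 ≈ 24.8 mL/min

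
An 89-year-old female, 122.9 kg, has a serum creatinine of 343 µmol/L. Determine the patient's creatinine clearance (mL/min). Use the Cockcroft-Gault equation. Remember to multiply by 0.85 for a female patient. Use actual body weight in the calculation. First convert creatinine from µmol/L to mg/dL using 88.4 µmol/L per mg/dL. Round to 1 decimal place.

SCr = 343 / 88.4 = 3.88 mg/dL
CrCl = (140 − 89) × 122.9 / (72 × 3.88) × 0.85 = 6267.9 / 279.36 × 0.85 ≈ 19.1 mL/min

19.1 mL/min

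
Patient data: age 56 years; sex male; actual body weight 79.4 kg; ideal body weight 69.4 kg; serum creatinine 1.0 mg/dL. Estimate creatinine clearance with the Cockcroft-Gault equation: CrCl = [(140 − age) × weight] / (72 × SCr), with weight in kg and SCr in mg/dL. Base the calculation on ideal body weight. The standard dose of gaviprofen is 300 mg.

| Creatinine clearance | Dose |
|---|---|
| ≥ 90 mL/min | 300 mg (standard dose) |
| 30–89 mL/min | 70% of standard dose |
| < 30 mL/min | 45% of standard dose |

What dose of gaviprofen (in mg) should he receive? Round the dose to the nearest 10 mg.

210 mg

CrCl = (140 − 56) × 69.4 / (72 × 1) = 5829.6 / 72.00 ≈ 81.0 mL/min
CrCl ≈ 81 mL/min → bracket 30–89 mL/min.
70% of 300 mg = 210 mg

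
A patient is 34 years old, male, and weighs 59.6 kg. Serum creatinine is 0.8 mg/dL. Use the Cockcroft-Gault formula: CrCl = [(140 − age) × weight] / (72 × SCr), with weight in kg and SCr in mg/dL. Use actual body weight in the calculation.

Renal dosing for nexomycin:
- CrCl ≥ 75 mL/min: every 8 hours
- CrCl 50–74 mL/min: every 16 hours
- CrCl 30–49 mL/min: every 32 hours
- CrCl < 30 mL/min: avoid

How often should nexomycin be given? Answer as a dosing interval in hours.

CrCl = (140 − 34) × 59.6 / (72 × 0.8) = 6317.6 / 57.60 ≈ 109.7 mL/min
CrCl ≈ 110 mL/min → bracket ≥ 75 mL/min → every 8 hours.

every 8 hours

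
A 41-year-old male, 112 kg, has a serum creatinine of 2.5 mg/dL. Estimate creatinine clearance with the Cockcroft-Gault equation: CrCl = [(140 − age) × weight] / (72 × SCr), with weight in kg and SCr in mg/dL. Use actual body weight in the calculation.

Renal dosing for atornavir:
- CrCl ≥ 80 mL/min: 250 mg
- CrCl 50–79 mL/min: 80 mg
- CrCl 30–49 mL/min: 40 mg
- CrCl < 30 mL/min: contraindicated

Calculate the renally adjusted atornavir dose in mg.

80 mg

CrCl = (140 − 41) × 112 / (72 × 2.5) = 11088.0 / 180.00 ≈ 61.6 mL/min
CrCl ≈ 62 mL/min → bracket 50–79 mL/min.
Dose for this bracket: 80 mg.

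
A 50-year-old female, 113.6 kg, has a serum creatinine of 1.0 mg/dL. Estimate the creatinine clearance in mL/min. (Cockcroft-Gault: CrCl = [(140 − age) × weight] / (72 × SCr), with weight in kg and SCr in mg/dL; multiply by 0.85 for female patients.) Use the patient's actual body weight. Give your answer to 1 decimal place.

CrCl = (140 − 50) × 113.6 / (72 × 1) × 0.85 = 10224.0 / 72.00 × 0.85 ≈ 120.7 mL/min

120.7 mL/min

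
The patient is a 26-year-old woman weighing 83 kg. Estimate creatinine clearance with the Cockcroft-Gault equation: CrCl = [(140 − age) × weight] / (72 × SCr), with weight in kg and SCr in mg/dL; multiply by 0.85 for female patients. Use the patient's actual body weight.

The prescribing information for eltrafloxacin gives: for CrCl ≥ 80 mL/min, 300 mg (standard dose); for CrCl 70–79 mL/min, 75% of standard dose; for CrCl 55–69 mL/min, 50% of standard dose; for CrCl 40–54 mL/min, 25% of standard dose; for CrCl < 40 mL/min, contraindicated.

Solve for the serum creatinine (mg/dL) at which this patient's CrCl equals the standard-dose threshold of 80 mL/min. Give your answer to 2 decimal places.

1.40 mg/dL

Standard dose requires CrCl ≥ 80 mL/min.
Set (140 − 26) × 83 × 0.85 / (72 × SCr) = 80
SCr = (140 − 26) × 83 × 0.85 / (72 × 80) = 1.396 mg/dL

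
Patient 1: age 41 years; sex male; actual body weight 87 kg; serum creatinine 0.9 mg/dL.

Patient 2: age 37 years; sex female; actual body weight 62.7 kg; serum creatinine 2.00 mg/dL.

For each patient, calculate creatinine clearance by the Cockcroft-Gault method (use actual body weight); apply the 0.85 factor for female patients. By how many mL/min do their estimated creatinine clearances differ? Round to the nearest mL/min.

95 mL/min

Patient 1: CrCl = (140 − 41) × 87 / (72 × 0.9) = 8613.0 / 64.80 ≈ 132.9 mL/min
Patient 2: CrCl = (140 − 37) × 62.7 / (72 × 2) × 0.85 = 6458.1 / 144.00 × 0.85 ≈ 38.1 mL/min
|132.9 − 38.1| = 94.8 mL/min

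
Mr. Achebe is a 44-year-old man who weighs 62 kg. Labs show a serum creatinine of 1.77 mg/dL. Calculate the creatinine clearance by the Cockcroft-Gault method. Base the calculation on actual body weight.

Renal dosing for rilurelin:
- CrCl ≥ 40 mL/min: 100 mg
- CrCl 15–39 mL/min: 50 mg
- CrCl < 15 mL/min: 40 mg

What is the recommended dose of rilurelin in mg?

CrCl = (140 − 44) × 62 / (72 × 1.77) = 5952.0 / 127.44 ≈ 46.7 mL/min
CrCl ≈ 47 mL/min → bracket ≥ 40 mL/min.
Dose for this bracket: 100 mg.

100 mg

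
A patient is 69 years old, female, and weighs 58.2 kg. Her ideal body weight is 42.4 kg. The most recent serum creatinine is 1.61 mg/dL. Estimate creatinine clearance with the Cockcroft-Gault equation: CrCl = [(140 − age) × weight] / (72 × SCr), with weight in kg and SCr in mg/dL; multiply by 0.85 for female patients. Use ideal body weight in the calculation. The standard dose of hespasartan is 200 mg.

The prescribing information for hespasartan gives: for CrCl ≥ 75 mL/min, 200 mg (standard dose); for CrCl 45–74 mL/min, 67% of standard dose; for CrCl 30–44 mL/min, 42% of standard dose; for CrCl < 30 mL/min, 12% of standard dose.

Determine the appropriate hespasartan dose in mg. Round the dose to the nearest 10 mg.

20 mg

CrCl = (140 − 69) × 42.4 / (72 × 1.61) × 0.85 = 3010.4 / 115.92 × 0.85 ≈ 22.1 mL/min
CrCl ≈ 22 mL/min → bracket < 30 mL/min.
12% of 200 mg = 24 mg → 20 mg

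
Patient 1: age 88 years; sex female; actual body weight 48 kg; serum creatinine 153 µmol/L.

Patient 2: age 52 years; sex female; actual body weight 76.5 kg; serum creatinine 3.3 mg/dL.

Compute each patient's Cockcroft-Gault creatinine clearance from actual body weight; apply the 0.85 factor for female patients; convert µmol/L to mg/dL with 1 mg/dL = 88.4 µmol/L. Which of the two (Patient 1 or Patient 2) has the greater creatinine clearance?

Patient 1: SCr = 153 / 88.4 = 1.731 mg/dL
Patient 1: CrCl = (140 − 88) × 48 / (72 × 1.731) × 0.85 = 2496.0 / 124.63 × 0.85 ≈ 17.0 mL/min
Patient 2: CrCl = (140 − 52) × 76.5 / (72 × 3.3) × 0.85 = 6732.0 / 237.60 × 0.85 ≈ 24.1 mL/min
17.0 vs 24.1 mL/min → Patient 2 is higher.

Patient 2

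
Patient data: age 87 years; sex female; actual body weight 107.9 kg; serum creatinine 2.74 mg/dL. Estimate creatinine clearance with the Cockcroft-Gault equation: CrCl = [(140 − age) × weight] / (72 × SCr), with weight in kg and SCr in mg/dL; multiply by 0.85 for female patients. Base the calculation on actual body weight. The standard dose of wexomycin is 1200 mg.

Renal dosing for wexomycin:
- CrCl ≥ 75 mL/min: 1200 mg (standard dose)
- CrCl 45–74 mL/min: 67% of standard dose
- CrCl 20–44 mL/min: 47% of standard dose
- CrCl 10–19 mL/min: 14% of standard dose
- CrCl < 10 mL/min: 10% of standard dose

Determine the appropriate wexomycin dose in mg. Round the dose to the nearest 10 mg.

CrCl = (140 − 87) × 107.9 / (72 × 2.74) × 0.85 = 5718.7 / 197.28 × 0.85 ≈ 24.6 mL/min
CrCl ≈ 25 mL/min → bracket 20–44 mL/min.
47% of 1200 mg = 564 mg → 560 mg

560 mg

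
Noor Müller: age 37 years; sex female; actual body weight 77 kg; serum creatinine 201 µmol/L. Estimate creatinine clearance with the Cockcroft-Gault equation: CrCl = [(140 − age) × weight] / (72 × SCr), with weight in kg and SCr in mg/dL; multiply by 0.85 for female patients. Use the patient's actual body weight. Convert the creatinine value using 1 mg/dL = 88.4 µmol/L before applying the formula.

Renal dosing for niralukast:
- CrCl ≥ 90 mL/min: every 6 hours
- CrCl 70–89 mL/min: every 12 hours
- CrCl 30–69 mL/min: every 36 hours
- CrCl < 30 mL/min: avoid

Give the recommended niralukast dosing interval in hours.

SCr = 201 / 88.4 = 2.274 mg/dL
CrCl = (140 − 37) × 77 / (72 × 2.274) × 0.85 = 7931.0 / 163.73 × 0.85 ≈ 41.2 mL/min
CrCl ≈ 41 mL/min → bracket 30–69 mL/min → every 36 hours.

every 36 hours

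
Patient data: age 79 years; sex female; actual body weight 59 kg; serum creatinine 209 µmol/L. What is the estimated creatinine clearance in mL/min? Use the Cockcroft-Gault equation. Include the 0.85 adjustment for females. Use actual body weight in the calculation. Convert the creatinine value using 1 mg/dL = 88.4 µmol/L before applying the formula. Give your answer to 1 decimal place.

SCr = 209 / 88.4 = 2.364 mg/dL
CrCl = (140 − 79) × 59 / (72 × 2.364) × 0.85 = 3599.0 / 170.21 × 0.85 ≈ 18.0 mL/min

18.0 mL/min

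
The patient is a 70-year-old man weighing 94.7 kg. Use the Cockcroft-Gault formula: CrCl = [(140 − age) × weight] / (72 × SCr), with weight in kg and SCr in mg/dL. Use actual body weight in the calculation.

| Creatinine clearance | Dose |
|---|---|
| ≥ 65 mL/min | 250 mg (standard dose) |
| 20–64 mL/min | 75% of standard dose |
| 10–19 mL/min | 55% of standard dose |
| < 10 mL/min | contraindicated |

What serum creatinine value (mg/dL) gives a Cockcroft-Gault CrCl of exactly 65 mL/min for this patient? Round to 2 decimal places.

Standard dose requires CrCl ≥ 65 mL/min.
Set (140 − 70) × 94.7 / (72 × SCr) = 65
SCr = (140 − 70) × 94.7 / (72 × 65) = 1.416 mg/dL

1.42 mg/dL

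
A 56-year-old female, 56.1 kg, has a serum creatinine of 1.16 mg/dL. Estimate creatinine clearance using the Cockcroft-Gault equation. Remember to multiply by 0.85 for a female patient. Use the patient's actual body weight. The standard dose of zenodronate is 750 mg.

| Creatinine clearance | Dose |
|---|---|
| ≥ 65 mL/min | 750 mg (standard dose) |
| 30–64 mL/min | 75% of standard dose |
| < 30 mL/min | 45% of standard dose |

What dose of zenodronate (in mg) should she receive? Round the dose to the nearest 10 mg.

560 mg

CrCl = (140 − 56) × 56.1 / (72 × 1.16) × 0.85 = 4712.4 / 83.52 × 0.85 ≈ 48.0 mL/min
CrCl ≈ 48 mL/min → bracket 30–64 mL/min.
75% of 750 mg = 562.5 mg → 560 mg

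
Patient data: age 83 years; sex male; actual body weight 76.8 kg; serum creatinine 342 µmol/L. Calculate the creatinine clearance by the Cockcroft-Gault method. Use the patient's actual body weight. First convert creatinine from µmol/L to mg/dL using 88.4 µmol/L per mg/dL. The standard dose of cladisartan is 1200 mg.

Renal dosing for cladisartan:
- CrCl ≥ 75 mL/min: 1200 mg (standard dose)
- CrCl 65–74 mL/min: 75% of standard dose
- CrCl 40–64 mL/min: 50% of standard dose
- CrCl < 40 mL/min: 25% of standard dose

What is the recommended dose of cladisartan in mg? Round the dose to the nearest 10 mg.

300 mg

SCr = 342 / 88.4 = 3.869 mg/dL
CrCl = (140 − 83) × 76.8 / (72 × 3.869) = 4377.6 / 278.57 ≈ 15.7 mL/min
CrCl ≈ 16 mL/min → bracket < 40 mL/min.
25% of 1200 mg = 300 mg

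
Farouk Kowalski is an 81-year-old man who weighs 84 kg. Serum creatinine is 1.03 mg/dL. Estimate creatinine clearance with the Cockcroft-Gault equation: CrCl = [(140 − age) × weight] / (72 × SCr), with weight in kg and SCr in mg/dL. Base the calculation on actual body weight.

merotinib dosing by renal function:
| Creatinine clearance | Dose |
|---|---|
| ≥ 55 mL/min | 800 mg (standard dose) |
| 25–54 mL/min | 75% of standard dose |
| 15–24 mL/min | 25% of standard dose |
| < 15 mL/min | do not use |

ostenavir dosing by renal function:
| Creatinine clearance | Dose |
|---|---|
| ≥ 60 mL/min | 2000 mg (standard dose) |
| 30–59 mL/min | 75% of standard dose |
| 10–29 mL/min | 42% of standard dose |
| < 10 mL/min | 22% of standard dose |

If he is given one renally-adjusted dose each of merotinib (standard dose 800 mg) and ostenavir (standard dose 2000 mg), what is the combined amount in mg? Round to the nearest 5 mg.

2800 mg

CrCl = (140 − 81) × 84 / (72 × 1.03) = 4956.0 / 74.16 ≈ 66.8 mL/min
CrCl ≈ 67 mL/min.
merotinib: ≥ 55 mL/min → 100% of 800 mg = 800 mg.
ostenavir: ≥ 60 mL/min → 100% of 2000 mg = 2000 mg.
Total = 800 + 2000 = 2800 mg.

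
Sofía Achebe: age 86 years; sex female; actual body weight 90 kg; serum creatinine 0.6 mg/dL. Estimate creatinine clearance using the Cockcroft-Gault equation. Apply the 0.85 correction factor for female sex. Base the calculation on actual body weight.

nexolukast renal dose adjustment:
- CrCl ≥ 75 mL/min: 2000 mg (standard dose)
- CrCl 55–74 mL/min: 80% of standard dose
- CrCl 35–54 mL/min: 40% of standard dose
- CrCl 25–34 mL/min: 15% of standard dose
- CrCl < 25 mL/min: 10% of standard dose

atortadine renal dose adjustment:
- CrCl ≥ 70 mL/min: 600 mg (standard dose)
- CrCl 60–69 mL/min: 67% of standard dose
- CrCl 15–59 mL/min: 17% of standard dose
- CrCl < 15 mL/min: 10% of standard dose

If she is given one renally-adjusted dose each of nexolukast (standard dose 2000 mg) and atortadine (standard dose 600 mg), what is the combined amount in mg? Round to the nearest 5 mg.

2600 mg

CrCl = (140 − 86) × 90 / (72 × 0.6) × 0.85 = 4860.0 / 43.20 × 0.85 ≈ 95.6 mL/min
CrCl ≈ 96 mL/min.
nexolukast: ≥ 75 mL/min → 100% of 2000 mg = 2000 mg.
atortadine: ≥ 70 mL/min → 100% of 600 mg = 600 mg.
Total = 2000 + 600 = 2600 mg.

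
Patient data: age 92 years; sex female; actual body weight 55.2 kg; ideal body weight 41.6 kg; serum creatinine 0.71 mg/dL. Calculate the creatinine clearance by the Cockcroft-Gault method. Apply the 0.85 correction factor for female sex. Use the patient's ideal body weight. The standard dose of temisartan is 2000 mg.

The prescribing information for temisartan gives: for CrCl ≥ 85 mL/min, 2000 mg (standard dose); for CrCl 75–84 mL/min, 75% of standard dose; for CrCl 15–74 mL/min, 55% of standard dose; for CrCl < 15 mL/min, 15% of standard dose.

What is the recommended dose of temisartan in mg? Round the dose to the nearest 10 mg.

CrCl = (140 − 92) × 41.6 / (72 × 0.71) × 0.85 = 1996.8 / 51.12 × 0.85 ≈ 33.2 mL/min
CrCl ≈ 33 mL/min → bracket 15–74 mL/min.
55% of 2000 mg = 1100 mg

1100 mg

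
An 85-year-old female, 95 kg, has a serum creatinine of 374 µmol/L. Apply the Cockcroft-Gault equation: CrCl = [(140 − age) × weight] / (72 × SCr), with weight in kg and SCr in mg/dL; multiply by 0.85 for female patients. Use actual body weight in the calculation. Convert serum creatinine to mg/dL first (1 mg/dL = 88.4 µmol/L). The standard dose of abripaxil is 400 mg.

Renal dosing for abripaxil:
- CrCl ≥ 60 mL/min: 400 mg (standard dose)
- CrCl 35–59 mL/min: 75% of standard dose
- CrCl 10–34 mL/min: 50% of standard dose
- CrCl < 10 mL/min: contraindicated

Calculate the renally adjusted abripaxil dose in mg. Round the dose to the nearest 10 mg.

SCr = 374 / 88.4 = 4.231 mg/dL
CrCl = (140 − 85) × 95 / (72 × 4.231) × 0.85 = 5225.0 / 304.63 × 0.85 ≈ 14.6 mL/min
CrCl ≈ 15 mL/min → bracket 10–34 mL/min.
50% of 400 mg = 200 mg

200 mg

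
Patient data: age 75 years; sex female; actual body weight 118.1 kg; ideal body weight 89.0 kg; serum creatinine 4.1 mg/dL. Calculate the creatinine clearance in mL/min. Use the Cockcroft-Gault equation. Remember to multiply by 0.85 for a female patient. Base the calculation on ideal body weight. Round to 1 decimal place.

16.7 mL/min

CrCl = (140 − 75) × 89 / (72 × 4.1) × 0.85 = 5785.0 / 295.20 × 0.85 ≈ 16.7 mL/min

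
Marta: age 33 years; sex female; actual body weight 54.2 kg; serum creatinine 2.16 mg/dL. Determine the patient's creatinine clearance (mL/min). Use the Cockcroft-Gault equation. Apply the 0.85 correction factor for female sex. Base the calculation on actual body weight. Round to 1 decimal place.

31.7 mL/min

CrCl = (140 − 33) × 54.2 / (72 × 2.16) × 0.85 = 5799.4 / 155.52 × 0.85 ≈ 31.7 mL/min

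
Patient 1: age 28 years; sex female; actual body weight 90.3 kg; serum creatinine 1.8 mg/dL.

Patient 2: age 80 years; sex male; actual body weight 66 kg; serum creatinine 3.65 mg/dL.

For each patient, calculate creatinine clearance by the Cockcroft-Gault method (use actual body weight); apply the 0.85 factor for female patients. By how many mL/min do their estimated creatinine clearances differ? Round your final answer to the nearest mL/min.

51 mL/min

Patient 1: CrCl = (140 − 28) × 90.3 / (72 × 1.8) × 0.85 = 10113.6 / 129.60 × 0.85 ≈ 66.3 mL/min
Patient 2: CrCl = (140 − 80) × 66 / (72 × 3.65) = 3960.0 / 262.80 ≈ 15.1 mL/min
|66.3 − 15.1| = 51.2 mL/min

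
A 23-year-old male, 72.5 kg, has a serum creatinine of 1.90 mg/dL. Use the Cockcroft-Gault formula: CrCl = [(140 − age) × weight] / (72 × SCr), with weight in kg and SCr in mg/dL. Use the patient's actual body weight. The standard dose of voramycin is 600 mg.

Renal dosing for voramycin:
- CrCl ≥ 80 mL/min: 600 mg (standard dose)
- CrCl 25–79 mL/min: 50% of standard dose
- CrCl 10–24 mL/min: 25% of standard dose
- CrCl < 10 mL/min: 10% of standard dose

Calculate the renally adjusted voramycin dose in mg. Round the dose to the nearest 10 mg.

300 mg

CrCl = (140 − 23) × 72.5 / (72 × 1.9) = 8482.5 / 136.80 ≈ 62.0 mL/min
CrCl ≈ 62 mL/min → bracket 25–79 mL/min.
50% of 600 mg = 300 mg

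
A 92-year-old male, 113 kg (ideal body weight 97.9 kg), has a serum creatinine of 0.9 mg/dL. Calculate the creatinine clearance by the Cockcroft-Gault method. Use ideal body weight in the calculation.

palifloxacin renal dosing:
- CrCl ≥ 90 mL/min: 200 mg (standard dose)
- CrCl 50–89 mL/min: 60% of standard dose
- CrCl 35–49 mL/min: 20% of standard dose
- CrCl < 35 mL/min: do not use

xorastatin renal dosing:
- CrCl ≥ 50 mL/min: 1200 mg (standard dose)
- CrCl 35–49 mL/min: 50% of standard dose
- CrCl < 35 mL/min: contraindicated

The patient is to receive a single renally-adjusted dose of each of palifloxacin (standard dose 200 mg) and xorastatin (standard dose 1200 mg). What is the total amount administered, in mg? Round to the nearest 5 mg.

CrCl = (140 − 92) × 97.9 / (72 × 0.9) = 4699.2 / 64.80 ≈ 72.5 mL/min
CrCl ≈ 73 mL/min.
palifloxacin: 50–89 mL/min → 60% of 200 mg = 120 mg.
xorastatin: ≥ 50 mL/min → 100% of 1200 mg = 1200 mg.
Total = 120 + 1200 = 1320 mg.

1320 mg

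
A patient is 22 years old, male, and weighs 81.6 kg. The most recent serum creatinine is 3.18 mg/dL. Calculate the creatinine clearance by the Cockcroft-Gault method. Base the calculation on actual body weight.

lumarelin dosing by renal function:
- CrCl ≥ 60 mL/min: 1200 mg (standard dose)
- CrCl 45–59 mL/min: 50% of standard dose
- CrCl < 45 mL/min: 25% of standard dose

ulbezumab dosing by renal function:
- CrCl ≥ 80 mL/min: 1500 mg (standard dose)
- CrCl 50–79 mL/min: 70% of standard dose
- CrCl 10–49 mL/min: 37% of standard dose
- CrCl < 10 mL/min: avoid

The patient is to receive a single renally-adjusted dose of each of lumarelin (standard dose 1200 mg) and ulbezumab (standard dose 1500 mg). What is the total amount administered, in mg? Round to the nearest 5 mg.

CrCl = (140 − 22) × 81.6 / (72 × 3.18) = 9628.8 / 228.96 ≈ 42.1 mL/min
CrCl ≈ 42 mL/min.
lumarelin: < 45 mL/min → 25% of 1200 mg = 300 mg.
ulbezumab: 10–49 mL/min → 37% of 1500 mg = 555 mg.
Total = 300 + 555 = 855 mg.

855 mg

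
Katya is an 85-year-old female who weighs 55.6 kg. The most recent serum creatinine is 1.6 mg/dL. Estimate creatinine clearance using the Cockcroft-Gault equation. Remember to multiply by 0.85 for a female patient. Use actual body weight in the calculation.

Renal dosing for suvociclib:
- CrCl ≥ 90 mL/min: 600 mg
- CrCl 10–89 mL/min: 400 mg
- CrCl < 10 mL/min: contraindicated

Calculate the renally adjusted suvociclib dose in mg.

400 mg

CrCl = (140 − 85) × 55.6 / (72 × 1.6) × 0.85 = 3058.0 / 115.20 × 0.85 ≈ 22.6 mL/min
CrCl ≈ 23 mL/min → bracket 10–89 mL/min.
Dose for this bracket: 400 mg.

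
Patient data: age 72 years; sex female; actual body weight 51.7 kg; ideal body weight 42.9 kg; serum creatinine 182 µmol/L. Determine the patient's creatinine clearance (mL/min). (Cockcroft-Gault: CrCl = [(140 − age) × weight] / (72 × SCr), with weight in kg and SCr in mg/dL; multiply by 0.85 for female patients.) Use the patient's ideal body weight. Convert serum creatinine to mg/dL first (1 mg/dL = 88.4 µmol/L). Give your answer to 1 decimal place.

16.7 mL/min

SCr = 182 / 88.4 = 2.059 mg/dL
CrCl = (140 − 72) × 42.9 / (72 × 2.059) × 0.85 = 2917.2 / 148.25 × 0.85 ≈ 16.7 mL/min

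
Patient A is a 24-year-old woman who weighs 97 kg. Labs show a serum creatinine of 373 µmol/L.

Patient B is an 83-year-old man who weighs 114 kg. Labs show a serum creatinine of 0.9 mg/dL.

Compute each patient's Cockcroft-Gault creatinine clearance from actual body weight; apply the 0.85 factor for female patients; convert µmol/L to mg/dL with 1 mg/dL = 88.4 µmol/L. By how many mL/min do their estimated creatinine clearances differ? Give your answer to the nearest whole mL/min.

Patient A: SCr = 373 / 88.4 = 4.219 mg/dL
Patient A: CrCl = (140 − 24) × 97 / (72 × 4.219) × 0.85 = 11252.0 / 303.77 × 0.85 ≈ 31.5 mL/min
Patient B: CrCl = (140 − 83) × 114 / (72 × 0.9) = 6498.0 / 64.80 ≈ 100.3 mL/min
|31.5 − 100.3| = 68.8 mL/min

69 mL/min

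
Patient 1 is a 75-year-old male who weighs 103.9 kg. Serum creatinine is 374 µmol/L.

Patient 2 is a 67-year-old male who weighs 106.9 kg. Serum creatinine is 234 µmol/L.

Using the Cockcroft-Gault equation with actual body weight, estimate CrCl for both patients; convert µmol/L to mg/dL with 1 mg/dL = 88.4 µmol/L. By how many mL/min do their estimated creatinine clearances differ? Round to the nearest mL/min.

Patient 1: SCr = 374 / 88.4 = 4.231 mg/dL
Patient 1: CrCl = (140 − 75) × 103.9 / (72 × 4.231) = 6753.5 / 304.63 ≈ 22.2 mL/min
Patient 2: SCr = 234 / 88.4 = 2.647 mg/dL
Patient 2: CrCl = (140 − 67) × 106.9 / (72 × 2.647) = 7803.7 / 190.58 ≈ 40.9 mL/min
|22.2 − 40.9| = 18.7 mL/min

19 mL/min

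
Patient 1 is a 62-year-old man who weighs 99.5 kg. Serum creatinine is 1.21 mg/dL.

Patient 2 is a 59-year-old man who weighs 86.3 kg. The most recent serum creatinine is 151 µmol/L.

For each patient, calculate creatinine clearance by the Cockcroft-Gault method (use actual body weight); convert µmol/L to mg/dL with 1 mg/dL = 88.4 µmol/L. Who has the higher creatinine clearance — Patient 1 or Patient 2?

Patient 1: CrCl = (140 − 62) × 99.5 / (72 × 1.21) = 7761.0 / 87.12 ≈ 89.1 mL/min
Patient 2: SCr = 151 / 88.4 = 1.708 mg/dL
Patient 2: CrCl = (140 − 59) × 86.3 / (72 × 1.708) = 6990.3 / 122.98 ≈ 56.8 mL/min
89.1 vs 56.8 mL/min → Patient 1 is higher.

Patient 1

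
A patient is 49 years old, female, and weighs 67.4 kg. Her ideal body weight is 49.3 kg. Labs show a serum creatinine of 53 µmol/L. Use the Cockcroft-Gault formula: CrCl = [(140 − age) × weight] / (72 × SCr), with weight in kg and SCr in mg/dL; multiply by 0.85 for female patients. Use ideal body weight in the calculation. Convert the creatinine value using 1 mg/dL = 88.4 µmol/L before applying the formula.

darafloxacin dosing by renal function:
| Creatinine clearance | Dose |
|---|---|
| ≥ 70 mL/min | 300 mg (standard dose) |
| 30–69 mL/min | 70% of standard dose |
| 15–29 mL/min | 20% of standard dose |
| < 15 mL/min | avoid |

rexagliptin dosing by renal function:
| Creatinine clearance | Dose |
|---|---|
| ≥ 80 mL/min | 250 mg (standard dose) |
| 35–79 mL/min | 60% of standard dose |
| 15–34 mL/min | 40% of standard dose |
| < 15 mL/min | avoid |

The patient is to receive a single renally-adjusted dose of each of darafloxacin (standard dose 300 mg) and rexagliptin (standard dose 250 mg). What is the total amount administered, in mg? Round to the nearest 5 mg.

SCr = 53 / 88.4 = 0.6 mg/dL
CrCl = (140 − 49) × 49.3 / (72 × 0.6) × 0.85 = 4486.3 / 43.20 × 0.85 ≈ 88.3 mL/min
CrCl ≈ 88 mL/min.
darafloxacin: ≥ 70 mL/min → 100% of 300 mg = 300 mg.
rexagliptin: ≥ 80 mL/min → 100% of 250 mg = 250 mg.
Total = 300 + 250 = 550 mg.

550 mg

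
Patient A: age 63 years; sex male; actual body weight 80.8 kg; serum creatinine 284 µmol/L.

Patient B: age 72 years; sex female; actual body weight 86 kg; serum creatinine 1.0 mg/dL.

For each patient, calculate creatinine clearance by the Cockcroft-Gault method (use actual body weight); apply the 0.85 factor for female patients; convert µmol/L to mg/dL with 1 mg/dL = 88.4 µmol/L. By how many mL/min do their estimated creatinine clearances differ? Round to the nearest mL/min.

42 mL/min

Patient A: SCr = 284 / 88.4 = 3.213 mg/dL
Patient A: CrCl = (140 − 63) × 80.8 / (72 × 3.213) = 6221.6 / 231.34 ≈ 26.9 mL/min
Patient B: CrCl = (140 − 72) × 86 / (72 × 1) × 0.85 = 5848.0 / 72.00 × 0.85 ≈ 69.0 mL/min
|26.9 − 69.0| = 42.1 mL/min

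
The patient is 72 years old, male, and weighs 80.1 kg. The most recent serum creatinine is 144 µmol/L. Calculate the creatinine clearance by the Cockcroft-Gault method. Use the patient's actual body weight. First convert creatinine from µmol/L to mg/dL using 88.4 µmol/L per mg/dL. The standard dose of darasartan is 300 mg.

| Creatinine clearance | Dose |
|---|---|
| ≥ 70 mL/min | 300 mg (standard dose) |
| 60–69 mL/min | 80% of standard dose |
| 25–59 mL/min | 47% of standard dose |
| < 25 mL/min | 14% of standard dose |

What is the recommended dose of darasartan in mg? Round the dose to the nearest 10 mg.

140 mg

SCr = 144 / 88.4 = 1.629 mg/dL
CrCl = (140 − 72) × 80.1 / (72 × 1.629) = 5446.8 / 117.29 ≈ 46.4 mL/min
CrCl ≈ 46 mL/min → bracket 25–59 mL/min.
47% of 300 mg = 141 mg → 140 mg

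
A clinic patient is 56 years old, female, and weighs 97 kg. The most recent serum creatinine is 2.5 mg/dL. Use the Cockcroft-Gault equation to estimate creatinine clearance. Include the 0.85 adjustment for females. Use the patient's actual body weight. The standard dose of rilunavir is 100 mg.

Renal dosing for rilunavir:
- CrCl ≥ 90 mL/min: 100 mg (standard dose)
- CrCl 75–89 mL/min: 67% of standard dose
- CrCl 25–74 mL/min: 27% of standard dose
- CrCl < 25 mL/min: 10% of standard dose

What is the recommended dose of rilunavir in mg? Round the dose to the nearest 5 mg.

CrCl = (140 − 56) × 97 / (72 × 2.5) × 0.85 = 8148.0 / 180.00 × 0.85 ≈ 38.5 mL/min
CrCl ≈ 38 mL/min → bracket 25–74 mL/min.
27% of 100 mg = 27 mg → 25 mg

25 mg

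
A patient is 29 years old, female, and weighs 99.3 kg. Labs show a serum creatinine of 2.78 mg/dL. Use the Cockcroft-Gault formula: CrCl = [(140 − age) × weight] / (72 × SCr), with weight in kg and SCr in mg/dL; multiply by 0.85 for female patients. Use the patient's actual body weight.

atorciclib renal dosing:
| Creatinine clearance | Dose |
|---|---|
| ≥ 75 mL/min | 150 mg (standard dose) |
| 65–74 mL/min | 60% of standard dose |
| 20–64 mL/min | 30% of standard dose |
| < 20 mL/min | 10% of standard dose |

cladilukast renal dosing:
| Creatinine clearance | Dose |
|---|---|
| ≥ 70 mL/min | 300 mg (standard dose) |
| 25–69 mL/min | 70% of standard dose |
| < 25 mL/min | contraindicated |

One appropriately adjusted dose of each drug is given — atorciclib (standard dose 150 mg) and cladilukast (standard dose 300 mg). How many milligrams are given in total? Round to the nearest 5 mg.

255 mg

CrCl = (140 − 29) × 99.3 / (72 × 2.78) × 0.85 = 11022.3 / 200.16 × 0.85 ≈ 46.8 mL/min
CrCl ≈ 47 mL/min.
atorciclib: 20–64 mL/min → 30% of 150 mg = 45 mg.
cladilukast: 25–69 mL/min → 70% of 300 mg = 210 mg.
Total = 45 + 210 = 255 mg.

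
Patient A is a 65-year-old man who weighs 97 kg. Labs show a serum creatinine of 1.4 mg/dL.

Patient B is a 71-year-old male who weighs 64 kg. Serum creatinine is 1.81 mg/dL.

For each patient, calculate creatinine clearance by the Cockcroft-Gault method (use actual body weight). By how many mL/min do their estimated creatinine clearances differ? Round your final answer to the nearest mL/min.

Patient A: CrCl = (140 − 65) × 97 / (72 × 1.4) = 7275.0 / 100.80 ≈ 72.2 mL/min
Patient B: CrCl = (140 − 71) × 64 / (72 × 1.81) = 4416.0 / 130.32 ≈ 33.9 mL/min
|72.2 − 33.9| = 38.3 mL/min

38 mL/min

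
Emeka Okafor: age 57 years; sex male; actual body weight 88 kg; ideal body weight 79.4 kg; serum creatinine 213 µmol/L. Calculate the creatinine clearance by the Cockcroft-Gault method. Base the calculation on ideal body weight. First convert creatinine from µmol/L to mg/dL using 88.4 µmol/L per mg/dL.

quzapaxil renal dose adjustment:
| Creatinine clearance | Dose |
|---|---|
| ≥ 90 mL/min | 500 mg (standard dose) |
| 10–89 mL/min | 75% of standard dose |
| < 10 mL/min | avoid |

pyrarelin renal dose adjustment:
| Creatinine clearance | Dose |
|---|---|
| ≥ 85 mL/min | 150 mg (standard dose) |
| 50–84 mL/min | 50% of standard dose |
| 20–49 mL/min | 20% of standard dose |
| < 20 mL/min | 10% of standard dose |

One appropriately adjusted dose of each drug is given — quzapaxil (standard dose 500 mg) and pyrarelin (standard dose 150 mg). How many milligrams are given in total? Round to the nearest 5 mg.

405 mg

SCr = 213 / 88.4 = 2.41 mg/dL
CrCl = (140 − 57) × 79.4 / (72 × 2.41) = 6590.2 / 173.52 ≈ 38.0 mL/min
CrCl ≈ 38 mL/min.
quzapaxil: 10–89 mL/min → 75% of 500 mg = 375 mg.
pyrarelin: 20–49 mL/min → 20% of 150 mg = 30 mg.
Total = 375 + 30 = 405 mg.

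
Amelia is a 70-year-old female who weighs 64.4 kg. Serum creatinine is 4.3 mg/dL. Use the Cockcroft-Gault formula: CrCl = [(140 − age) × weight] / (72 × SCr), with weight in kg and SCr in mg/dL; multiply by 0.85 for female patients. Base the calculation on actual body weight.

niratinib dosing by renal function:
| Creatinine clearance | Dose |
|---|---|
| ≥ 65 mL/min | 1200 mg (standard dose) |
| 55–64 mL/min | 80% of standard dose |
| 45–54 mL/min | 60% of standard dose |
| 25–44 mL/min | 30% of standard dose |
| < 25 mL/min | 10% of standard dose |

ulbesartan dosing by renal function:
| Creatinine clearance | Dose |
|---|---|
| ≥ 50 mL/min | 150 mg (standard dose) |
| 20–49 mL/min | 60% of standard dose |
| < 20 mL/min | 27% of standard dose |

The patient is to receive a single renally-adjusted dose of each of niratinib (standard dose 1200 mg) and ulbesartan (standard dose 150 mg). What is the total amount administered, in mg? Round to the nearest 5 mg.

160 mg

CrCl = (140 − 70) × 64.4 / (72 × 4.3) × 0.85 = 4508.0 / 309.60 × 0.85 ≈ 12.4 mL/min
CrCl ≈ 12 mL/min.
niratinib: < 25 mL/min → 10% of 1200 mg = 120 mg.
ulbesartan: < 20 mL/min → 27% of 150 mg = 40.5 mg.
Total = 120 + 40.5 = 160.5 mg.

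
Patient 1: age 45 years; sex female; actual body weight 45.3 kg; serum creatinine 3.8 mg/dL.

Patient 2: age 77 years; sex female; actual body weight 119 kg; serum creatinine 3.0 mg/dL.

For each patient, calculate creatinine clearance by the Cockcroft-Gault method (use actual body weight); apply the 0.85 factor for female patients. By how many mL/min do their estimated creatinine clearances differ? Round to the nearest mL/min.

16 mL/min

Patient 1: CrCl = (140 − 45) × 45.3 / (72 × 3.8) × 0.85 = 4303.5 / 273.60 × 0.85 ≈ 13.4 mL/min
Patient 2: CrCl = (140 − 77) × 119 / (72 × 3) × 0.85 = 7497.0 / 216.00 × 0.85 ≈ 29.5 mL/min
|13.4 − 29.5| = 16.1 mL/min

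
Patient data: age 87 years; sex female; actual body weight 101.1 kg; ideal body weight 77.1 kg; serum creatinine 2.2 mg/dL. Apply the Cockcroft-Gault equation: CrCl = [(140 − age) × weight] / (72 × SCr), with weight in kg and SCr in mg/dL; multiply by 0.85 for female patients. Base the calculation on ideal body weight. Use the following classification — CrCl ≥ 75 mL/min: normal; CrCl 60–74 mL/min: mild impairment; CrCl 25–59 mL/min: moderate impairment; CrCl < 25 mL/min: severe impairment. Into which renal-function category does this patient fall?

severe impairment

CrCl = (140 − 87) × 77.1 / (72 × 2.2) × 0.85 = 4086.3 / 158.40 × 0.85 ≈ 21.9 mL/min
22 mL/min falls in the 'severe impairment' range.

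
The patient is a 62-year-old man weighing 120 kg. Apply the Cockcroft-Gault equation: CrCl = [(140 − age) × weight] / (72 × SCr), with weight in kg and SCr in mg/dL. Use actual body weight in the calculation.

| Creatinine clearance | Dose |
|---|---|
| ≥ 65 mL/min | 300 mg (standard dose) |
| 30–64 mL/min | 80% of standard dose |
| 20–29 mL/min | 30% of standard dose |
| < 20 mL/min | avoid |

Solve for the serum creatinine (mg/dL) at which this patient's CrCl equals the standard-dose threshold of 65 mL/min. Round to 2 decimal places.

2.00 mg/dL

Standard dose requires CrCl ≥ 65 mL/min.
Set (140 − 62) × 120 / (72 × SCr) = 65
SCr = (140 − 62) × 120 / (72 × 65) = 2.000 mg/dL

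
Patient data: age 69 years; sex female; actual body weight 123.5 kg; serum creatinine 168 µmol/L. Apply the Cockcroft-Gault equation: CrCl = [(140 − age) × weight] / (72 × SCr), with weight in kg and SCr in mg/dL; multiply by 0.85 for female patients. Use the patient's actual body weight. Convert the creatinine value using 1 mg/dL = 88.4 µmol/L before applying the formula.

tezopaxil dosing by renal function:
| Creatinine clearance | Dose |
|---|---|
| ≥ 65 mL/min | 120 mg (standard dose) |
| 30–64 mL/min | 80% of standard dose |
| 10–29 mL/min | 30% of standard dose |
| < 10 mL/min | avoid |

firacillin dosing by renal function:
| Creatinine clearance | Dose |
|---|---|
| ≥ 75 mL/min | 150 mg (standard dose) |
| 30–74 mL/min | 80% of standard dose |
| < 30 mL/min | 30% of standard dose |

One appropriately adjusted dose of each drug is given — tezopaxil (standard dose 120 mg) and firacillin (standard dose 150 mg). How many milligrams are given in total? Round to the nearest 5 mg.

215 mg

SCr = 168 / 88.4 = 1.9 mg/dL
CrCl = (140 − 69) × 123.5 / (72 × 1.9) × 0.85 = 8768.5 / 136.80 × 0.85 ≈ 54.5 mL/min
CrCl ≈ 54 mL/min.
tezopaxil: 30–64 mL/min → 80% of 120 mg = 96 mg.
firacillin: 30–74 mL/min → 80% of 150 mg = 120 mg.
Total = 96 + 120 = 216 mg.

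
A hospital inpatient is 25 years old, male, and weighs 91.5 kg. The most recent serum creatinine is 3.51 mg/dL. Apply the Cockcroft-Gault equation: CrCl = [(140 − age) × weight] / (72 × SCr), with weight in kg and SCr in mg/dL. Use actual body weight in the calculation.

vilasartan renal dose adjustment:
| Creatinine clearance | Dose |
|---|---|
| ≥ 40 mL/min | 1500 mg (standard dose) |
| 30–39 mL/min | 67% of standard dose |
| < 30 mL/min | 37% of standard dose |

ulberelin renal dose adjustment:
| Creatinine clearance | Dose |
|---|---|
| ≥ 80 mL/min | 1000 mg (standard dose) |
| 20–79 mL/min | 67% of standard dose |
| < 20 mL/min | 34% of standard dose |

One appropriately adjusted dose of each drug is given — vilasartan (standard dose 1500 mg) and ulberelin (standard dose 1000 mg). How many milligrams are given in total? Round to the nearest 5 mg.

CrCl = (140 − 25) × 91.5 / (72 × 3.51) = 10522.5 / 252.72 ≈ 41.6 mL/min
CrCl ≈ 42 mL/min.
vilasartan: ≥ 40 mL/min → 100% of 1500 mg = 1500 mg.
ulberelin: 20–79 mL/min → 67% of 1000 mg = 670 mg.
Total = 1500 + 670 = 2170 mg.

2170 mg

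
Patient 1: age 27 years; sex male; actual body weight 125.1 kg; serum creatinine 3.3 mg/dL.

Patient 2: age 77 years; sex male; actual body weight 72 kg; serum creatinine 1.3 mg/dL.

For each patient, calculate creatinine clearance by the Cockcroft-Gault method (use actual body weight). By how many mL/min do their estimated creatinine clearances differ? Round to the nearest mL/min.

11 mL/min

Patient 1: CrCl = (140 − 27) × 125.1 / (72 × 3.3) = 14136.3 / 237.60 ≈ 59.5 mL/min
Patient 2: CrCl = (140 − 77) × 72 / (72 × 1.3) = 4536.0 / 93.60 ≈ 48.5 mL/min
|59.5 − 48.5| = 11.0 mL/min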